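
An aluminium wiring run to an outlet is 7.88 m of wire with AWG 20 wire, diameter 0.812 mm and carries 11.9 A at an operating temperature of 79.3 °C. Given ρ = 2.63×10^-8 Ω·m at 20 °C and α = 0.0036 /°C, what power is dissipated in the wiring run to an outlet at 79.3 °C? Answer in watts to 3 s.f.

A = π(0.812/2 mm)² = π(4.0600e-04 m)² = 5.178e-07 m²
R₍20₎ = ρL/A = (2.63×10^-8)(7.88)/(5.178e-07) = 0.4002 Ω
R₍79.3₎ = R₍20₎(1 + αΔT) = 0.4002 × (1 + 0.0036×59.3) = 0.4856 Ω
P = I²R = (11.9)² × 0.4856 = 68.8 W

68.8 W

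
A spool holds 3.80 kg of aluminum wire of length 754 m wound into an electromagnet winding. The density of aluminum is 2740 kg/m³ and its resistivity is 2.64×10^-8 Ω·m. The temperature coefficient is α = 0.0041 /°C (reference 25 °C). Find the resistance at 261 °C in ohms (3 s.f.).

A = m/(density·L) = 3.8/(2740×754) = 1.8393e-06 m²
R = ρL/A = (2.64×10^-8)(754)/(1.8393e-06) = 10.82 Ω
R(261 °C) = 10.82 × (1 + 0.0041×236) = 21.3 Ω

21.3 Ω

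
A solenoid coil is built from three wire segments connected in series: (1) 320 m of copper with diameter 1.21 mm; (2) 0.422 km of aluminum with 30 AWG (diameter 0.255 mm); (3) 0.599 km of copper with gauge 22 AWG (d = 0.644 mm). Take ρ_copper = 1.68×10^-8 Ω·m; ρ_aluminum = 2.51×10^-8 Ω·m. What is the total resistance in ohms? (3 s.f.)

Seg 1: A = π(d/2)² = π(6.0500e-04 m)² = 1.150e-06 m²
R_1 = (1.68×10^-8)(320)/(1.150e-06) = 4.675 Ω
Seg 2: A = π(0.255/2 mm)² = π(1.2750e-04 m)² = 5.107e-08 m²
R_2 = (2.51×10^-8)(422)/(5.107e-08) = 207.4 Ω
Seg 3: A = π(0.644/2 mm)² = π(3.2200e-04 m)² = 3.257e-07 m²
R_3 = (1.68×10^-8)(599)/(3.257e-07) = 30.89 Ω
R_total = R_1 + R_2 + R_3 = 243 Ω

243 Ω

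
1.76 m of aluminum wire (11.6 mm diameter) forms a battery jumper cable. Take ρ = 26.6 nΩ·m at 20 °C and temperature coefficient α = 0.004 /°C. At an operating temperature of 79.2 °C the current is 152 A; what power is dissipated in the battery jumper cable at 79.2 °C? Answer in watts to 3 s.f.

ρ = 26.6 nΩ·m = 2.66×10^-8 Ω·m
A = π(d/2)² = π(5.8000e-03 m)² = 1.057e-04 m²
R₍20₎ = ρL/A = (2.66×10^-8)(1.76)/(1.057e-04) = 4.430×10^-4 Ω
R₍79.2₎ = R₍20₎(1 + αΔT) = 4.430×10^-4 × (1 + 0.004×59.2) = 5.479×10^-4 Ω
P = I²R = (152)² × 5.479×10^-4 = 12.7 W

12.7 W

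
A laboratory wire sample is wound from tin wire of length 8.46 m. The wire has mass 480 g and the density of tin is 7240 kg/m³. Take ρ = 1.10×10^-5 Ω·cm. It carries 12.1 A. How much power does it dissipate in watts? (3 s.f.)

17.4 W

ρ = 1.10×10^-5 Ω·cm = 1.10×10^-7 Ω·m
A = m/(density·L) = 0.48/(7240×8.46) = 7.8367e-06 m²
R = ρL/A = (1.10×10^-7)(8.46)/(7.8367e-06) = 0.1187 Ω
P = I²R = (12.1)² × 0.1187 = 17.4 W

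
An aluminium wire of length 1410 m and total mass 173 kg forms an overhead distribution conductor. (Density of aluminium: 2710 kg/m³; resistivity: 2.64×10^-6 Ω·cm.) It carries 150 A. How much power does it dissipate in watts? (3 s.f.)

18500 W

ρ = 2.64×10^-6 Ω·cm = 2.64×10^-8 Ω·m
A = m/(density·L) = 173/(2710×1410) = 4.5275e-05 m²
R = ρL/A = (2.64×10^-8)(1410)/(4.5275e-05) = 0.8222 Ω
P = I²R = (150)² × 0.8222 = 18500 W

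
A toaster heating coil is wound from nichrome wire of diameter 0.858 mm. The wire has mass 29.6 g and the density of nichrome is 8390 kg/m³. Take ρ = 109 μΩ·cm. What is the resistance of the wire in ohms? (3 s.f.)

ρ = 109 μΩ·cm = 1.09×10^-6 Ω·m
A = π(d/2)² = π(4.2900e-04 m)² = 5.7818e-07 m²
L = m/(density·A) = 0.0296/(8390×5.7818e-07) = 6.102 m
R = ρL/A = (1.09×10^-6)(6.102)/(5.7818e-07) = 11.5 Ω

11.5 Ω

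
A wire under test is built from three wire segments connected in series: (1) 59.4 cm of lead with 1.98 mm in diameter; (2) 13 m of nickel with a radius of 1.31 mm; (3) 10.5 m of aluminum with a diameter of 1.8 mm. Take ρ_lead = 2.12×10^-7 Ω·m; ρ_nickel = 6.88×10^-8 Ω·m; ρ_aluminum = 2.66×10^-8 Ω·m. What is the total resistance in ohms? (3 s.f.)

Seg 1: A = π(d/2)² = π(9.9000e-04 m)² = 3.079e-06 m²
R_1 = (2.12×10^-7)(0.594)/(3.079e-06) = 0.0409 Ω
Seg 2: A = πr² = π(1.3100e-03 m)² = 5.391e-06 m²
R_2 = (6.88×10^-8)(13)/(5.391e-06) = 0.1659 Ω
Seg 3: A = π(d/2)² = π(9.0000e-04 m)² = 2.545e-06 m²
R_3 = (2.66×10^-8)(10.5)/(2.545e-06) = 0.1098 Ω
R_total = R_1 + R_2 + R_3 = 0.317 Ω

0.317 Ω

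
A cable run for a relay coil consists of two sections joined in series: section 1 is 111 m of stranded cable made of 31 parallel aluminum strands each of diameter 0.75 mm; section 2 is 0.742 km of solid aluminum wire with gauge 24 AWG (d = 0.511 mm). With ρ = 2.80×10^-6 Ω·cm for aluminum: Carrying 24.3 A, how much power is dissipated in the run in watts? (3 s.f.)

ρ = 2.80×10^-6 Ω·cm = 2.80×10^-8 Ω·m
Section 1: A_strand = π(3.7500e-04)² = 4.418e-07 m²; R₁ = ρL/(N·A_s) = (2.80×10^-8)(111)/(31×4.418e-07) = 0.2269 Ω
Section 2: A = π(0.511/2 mm)² = π(2.5550e-04 m)² = 2.051e-07 m²
R₂ = (2.80×10^-8)(742)/(2.051e-07) = 101.3 Ω
R = R₁ + R₂ = 101.5 Ω
P = I²R = (24.3)² × 101.5 = 60000 W

60000 W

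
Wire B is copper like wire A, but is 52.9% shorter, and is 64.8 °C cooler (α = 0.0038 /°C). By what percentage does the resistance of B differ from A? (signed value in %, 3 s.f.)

-64.5%

R ∝ ρL/d² with ρ ∝ (1+αΔT), so R_B/R_A = (1 − 52.9/100) × (1 − 0.0038×64.8)
= 0.471 × 0.7538 = 0.355
(R_B − R_A)/R_A = 0.355 − 1 = -64.5%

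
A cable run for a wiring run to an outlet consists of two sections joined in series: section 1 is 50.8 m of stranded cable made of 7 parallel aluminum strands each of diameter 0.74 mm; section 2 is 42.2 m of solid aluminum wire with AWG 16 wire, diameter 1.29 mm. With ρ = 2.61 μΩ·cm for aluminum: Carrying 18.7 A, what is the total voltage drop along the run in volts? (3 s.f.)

ρ = 2.61 μΩ·cm = 2.61×10^-8 Ω·m
Section 1: A_strand = π(3.7000e-04)² = 4.301e-07 m²; R₁ = ρL/(N·A_s) = (2.61×10^-8)(50.8)/(7×4.301e-07) = 0.4404 Ω
Section 2: A = π(1.29/2 mm)² = π(6.4500e-04 m)² = 1.307e-06 m²
R₂ = (2.61×10^-8)(42.2)/(1.307e-06) = 0.8427 Ω
R = R₁ + R₂ = 1.283 Ω
V = IR = 18.7 × 1.283 = 24.0 V

24.0 V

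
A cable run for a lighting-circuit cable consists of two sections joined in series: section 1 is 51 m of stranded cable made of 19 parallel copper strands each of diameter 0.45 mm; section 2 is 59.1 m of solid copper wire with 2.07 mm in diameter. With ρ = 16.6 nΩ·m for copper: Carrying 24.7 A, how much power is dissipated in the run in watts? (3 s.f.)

349 W

ρ = 16.6 nΩ·m = 1.66×10^-8 Ω·m
Section 1: A_strand = π(2.2500e-04)² = 1.590e-07 m²; R₁ = ρL/(N·A_s) = (1.66×10^-8)(51)/(19×1.590e-07) = 0.2802 Ω
Section 2: A = π(d/2)² = π(1.0350e-03 m)² = 3.365e-06 m²
R₂ = (1.66×10^-8)(59.1)/(3.365e-06) = 0.2915 Ω
R = R₁ + R₂ = 0.5717 Ω
P = I²R = (24.7)² × 0.5717 = 349 W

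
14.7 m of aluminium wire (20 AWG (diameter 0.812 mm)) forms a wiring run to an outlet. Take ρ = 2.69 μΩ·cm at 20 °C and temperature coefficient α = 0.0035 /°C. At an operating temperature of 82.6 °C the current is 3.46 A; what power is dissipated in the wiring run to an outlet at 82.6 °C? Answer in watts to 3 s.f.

11.1 W

ρ = 2.69 μΩ·cm = 2.69×10^-8 Ω·m
A = π(0.812/2 mm)² = π(4.0600e-04 m)² = 5.178e-07 m²
R₍20₎ = ρL/A = (2.69×10^-8)(14.7)/(5.178e-07) = 0.7636 Ω
R₍82.6₎ = R₍20₎(1 + αΔT) = 0.7636 × (1 + 0.0035×62.6) = 0.9309 Ω
P = I²R = (3.46)² × 0.9309 = 11.1 W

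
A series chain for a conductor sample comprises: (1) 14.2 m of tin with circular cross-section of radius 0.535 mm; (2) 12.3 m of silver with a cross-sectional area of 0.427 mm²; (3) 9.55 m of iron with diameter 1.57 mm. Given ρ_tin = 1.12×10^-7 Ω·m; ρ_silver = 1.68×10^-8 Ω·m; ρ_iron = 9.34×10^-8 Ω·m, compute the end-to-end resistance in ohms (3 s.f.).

Seg 1: A = πr² = π(5.3500e-04 m)² = 8.992e-07 m²
R_1 = (1.12×10^-7)(14.2)/(8.992e-07) = 1.769 Ω
Seg 2: A = 0.427 mm² = 4.270e-07 m²
R_2 = (1.68×10^-8)(12.3)/(4.270e-07) = 0.4839 Ω
Seg 3: A = π(d/2)² = π(7.8500e-04 m)² = 1.936e-06 m²
R_3 = (9.34×10^-8)(9.55)/(1.936e-06) = 0.4607 Ω
R_total = R_1 + R_2 + R_3 = 2.71 Ω

2.71 Ω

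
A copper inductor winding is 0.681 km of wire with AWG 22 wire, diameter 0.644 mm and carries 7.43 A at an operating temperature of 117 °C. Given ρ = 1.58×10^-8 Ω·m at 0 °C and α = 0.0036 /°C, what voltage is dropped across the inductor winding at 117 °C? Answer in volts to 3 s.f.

A = π(0.644/2 mm)² = π(3.2200e-04 m)² = 3.257e-07 m²
R₍0₎ = ρL/A = (1.58×10^-8)(681)/(3.257e-07) = 33.03 Ω
R₍117₎ = R₍0₎(1 + αΔT) = 33.03 × (1 + 0.0036×117) = 46.95 Ω
V = IR = 7.43 × 46.95 = 349 V

349 V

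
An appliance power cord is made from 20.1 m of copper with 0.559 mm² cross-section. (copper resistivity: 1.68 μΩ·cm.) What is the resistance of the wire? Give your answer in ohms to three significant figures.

ρ = 1.68 μΩ·cm = 1.68×10^-8 Ω·m
A = 0.559 mm² = 5.590e-07 m²
R = ρL/A = (1.68×10^-8)(20.1 m)/(5.590e-07 m²) = 0.604 Ω

0.604 Ω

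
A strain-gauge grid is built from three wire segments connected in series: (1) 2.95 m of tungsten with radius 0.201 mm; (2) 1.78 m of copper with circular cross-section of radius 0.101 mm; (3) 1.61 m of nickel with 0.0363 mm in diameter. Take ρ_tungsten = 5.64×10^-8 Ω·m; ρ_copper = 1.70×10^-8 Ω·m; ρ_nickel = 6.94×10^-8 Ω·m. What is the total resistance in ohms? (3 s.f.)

110 Ω

Seg 1: A = πr² = π(2.0100e-04 m)² = 1.269e-07 m²
R_1 = (5.64×10^-8)(2.95)/(1.269e-07) = 1.311 Ω
Seg 2: A = πr² = π(1.0100e-04 m)² = 3.205e-08 m²
R_2 = (1.70×10^-8)(1.78)/(3.205e-08) = 0.9442 Ω
Seg 3: A = π(d/2)² = π(1.8150e-05 m)² = 1.035e-09 m²
R_3 = (6.94×10^-8)(1.61)/(1.035e-09) = 108 Ω
R_total = R_1 + R_2 + R_3 = 110 Ω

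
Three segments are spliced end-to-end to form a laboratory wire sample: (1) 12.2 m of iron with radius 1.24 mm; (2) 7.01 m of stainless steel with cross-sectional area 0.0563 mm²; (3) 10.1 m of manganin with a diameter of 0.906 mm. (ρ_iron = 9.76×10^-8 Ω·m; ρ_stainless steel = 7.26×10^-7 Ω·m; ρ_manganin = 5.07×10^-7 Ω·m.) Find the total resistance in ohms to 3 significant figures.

Seg 1: A = πr² = π(1.2400e-03 m)² = 4.831e-06 m²
R_1 = (9.76×10^-8)(12.2)/(4.831e-06) = 0.2465 Ω
Seg 2: A = 0.0563 mm² = 5.630e-08 m²
R_2 = (7.26×10^-7)(7.01)/(5.630e-08) = 90.4 Ω
Seg 3: A = π(d/2)² = π(4.5300e-04 m)² = 6.447e-07 m²
R_3 = (5.07×10^-7)(10.1)/(6.447e-07) = 7.943 Ω
R_total = R_1 + R_2 + R_3 = 98.6 Ω

98.6 Ω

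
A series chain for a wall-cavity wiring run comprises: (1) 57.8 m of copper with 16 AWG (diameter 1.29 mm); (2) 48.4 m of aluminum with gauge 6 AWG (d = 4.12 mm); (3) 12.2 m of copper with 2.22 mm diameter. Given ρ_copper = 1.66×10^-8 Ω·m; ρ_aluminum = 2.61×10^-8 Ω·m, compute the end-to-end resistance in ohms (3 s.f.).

0.881 Ω

Seg 1: A = π(1.29/2 mm)² = π(6.4500e-04 m)² = 1.307e-06 m²
R_1 = (1.66×10^-8)(57.8)/(1.307e-06) = 0.7341 Ω
Seg 2: A = π(4.12/2 mm)² = π(2.0600e-03 m)² = 1.333e-05 m²
R_2 = (2.61×10^-8)(48.4)/(1.333e-05) = 0.09475 Ω
Seg 3: A = π(d/2)² = π(1.1100e-03 m)² = 3.871e-06 m²
R_3 = (1.66×10^-8)(12.2)/(3.871e-06) = 0.05232 Ω
R_total = R_1 + R_2 + R_3 = 0.881 Ω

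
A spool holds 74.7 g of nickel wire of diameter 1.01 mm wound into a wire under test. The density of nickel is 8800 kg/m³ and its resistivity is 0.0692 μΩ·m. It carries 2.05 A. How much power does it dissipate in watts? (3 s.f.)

3.85 W

ρ = 0.0692 μΩ·m = 6.92×10^-8 Ω·m
A = π(d/2)² = π(5.0500e-04 m)² = 8.0118e-07 m²
L = m/(density·A) = 0.0747/(8800×8.0118e-07) = 10.6 m
R = ρL/A = (6.92×10^-8)(10.6)/(8.0118e-07) = 0.9151 Ω
P = I²R = (2.05)² × 0.9151 = 3.85 W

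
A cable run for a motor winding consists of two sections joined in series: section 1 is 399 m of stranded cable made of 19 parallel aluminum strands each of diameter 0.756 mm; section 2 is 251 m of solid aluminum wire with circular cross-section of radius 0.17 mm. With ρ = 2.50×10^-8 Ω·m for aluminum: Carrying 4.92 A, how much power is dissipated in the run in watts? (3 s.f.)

1700 W

Section 1: A_strand = π(3.7800e-04)² = 4.489e-07 m²; R₁ = ρL/(N·A_s) = (2.50×10^-8)(399)/(19×4.489e-07) = 1.17 Ω
Section 2: A = πr² = π(1.7000e-04 m)² = 9.079e-08 m²
R₂ = (2.50×10^-8)(251)/(9.079e-08) = 69.11 Ω
R = R₁ + R₂ = 70.28 Ω
P = I²R = (4.92)² × 70.28 = 1700 W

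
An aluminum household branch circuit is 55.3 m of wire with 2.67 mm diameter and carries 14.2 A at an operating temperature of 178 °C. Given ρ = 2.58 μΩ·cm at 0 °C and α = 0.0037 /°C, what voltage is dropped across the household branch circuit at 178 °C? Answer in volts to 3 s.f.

6.00 V

ρ = 2.58 μΩ·cm = 2.58×10^-8 Ω·m
A = π(d/2)² = π(1.3350e-03 m)² = 5.599e-06 m²
R₍0₎ = ρL/A = (2.58×10^-8)(55.3)/(5.599e-06) = 0.2548 Ω
R₍178₎ = R₍0₎(1 + αΔT) = 0.2548 × (1 + 0.0037×178) = 0.4226 Ω
V = IR = 14.2 × 0.4226 = 6.00 V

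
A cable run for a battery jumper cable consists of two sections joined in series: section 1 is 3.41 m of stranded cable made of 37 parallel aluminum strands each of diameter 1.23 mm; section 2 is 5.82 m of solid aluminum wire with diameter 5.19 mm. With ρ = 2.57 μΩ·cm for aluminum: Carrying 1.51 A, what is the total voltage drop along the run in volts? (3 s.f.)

ρ = 2.57 μΩ·cm = 2.57×10^-8 Ω·m
Section 1: A_strand = π(6.1500e-04)² = 1.188e-06 m²; R₁ = ρL/(N·A_s) = (2.57×10^-8)(3.41)/(37×1.188e-06) = 0.001993 Ω
Section 2: A = π(d/2)² = π(2.5950e-03 m)² = 2.116e-05 m²
R₂ = (2.57×10^-8)(5.82)/(2.116e-05) = 0.00707 Ω
R = R₁ + R₂ = 0.009064 Ω
V = IR = 1.51 × 0.009064 = 0.0137 V

0.0137 V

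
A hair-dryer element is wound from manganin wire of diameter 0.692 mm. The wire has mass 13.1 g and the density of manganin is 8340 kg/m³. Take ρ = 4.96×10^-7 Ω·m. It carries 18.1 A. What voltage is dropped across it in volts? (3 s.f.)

99.7 V

A = π(d/2)² = π(3.4600e-04 m)² = 3.7610e-07 m²
L = m/(density·A) = 0.0131/(8340×3.7610e-07) = 4.176 m
R = ρL/A = (4.96×10^-7)(4.176)/(3.7610e-07) = 5.508 Ω
V = IR = 18.1 × 5.508 = 99.7 V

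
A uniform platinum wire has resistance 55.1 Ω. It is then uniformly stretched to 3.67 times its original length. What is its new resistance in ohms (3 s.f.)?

Volume constant ⇒ A' = A/k with k = 3.67. R' = ρ(kL)/(A/k) = k²R.
R' = 13.47 × 55.1 = 742 Ω

742 Ω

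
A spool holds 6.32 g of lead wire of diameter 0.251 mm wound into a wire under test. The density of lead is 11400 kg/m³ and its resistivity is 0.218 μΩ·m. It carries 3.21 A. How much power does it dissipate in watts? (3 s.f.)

509 W

ρ = 0.218 μΩ·m = 2.18×10^-7 Ω·m
A = π(d/2)² = π(1.2550e-04 m)² = 4.9481e-08 m²
L = m/(density·A) = 0.00632/(11400×4.9481e-08) = 11.2 m
R = ρL/A = (2.18×10^-7)(11.2)/(4.9481e-08) = 49.36 Ω
P = I²R = (3.21)² × 49.36 = 509 W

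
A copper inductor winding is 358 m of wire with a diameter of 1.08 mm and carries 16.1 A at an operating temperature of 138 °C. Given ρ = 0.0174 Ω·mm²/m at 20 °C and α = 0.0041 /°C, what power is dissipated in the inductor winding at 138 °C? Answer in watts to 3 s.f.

ρ = 0.0174 Ω·mm²/m = 1.74×10^-8 Ω·m
A = π(d/2)² = π(5.4000e-04 m)² = 9.161e-07 m²
R₍20₎ = ρL/A = (1.74×10^-8)(358)/(9.161e-07) = 6.8 Ω
R₍138₎ = R₍20₎(1 + αΔT) = 6.8 × (1 + 0.0041×118) = 10.09 Ω
P = I²R = (16.1)² × 10.09 = 2620 W

2620 W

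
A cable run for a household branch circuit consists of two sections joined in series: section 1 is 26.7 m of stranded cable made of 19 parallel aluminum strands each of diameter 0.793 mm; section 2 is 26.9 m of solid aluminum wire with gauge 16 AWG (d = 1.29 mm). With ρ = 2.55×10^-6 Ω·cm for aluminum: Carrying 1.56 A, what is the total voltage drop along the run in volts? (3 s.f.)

ρ = 2.55×10^-6 Ω·cm = 2.55×10^-8 Ω·m
Section 1: A_strand = π(3.9650e-04)² = 4.939e-07 m²; R₁ = ρL/(N·A_s) = (2.55×10^-8)(26.7)/(19×4.939e-07) = 0.07255 Ω
Section 2: A = π(1.29/2 mm)² = π(6.4500e-04 m)² = 1.307e-06 m²
R₂ = (2.55×10^-8)(26.9)/(1.307e-06) = 0.5248 Ω
R = R₁ + R₂ = 0.5974 Ω
V = IR = 1.56 × 0.5974 = 0.932 V

0.932 V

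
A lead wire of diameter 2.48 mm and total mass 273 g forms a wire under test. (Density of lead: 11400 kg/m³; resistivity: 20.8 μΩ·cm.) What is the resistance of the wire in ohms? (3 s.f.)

0.213 Ω

ρ = 20.8 μΩ·cm = 2.08×10^-7 Ω·m
A = π(d/2)² = π(1.2400e-03 m)² = 4.8305e-06 m²
L = m/(density·A) = 0.273/(11400×4.8305e-06) = 4.958 m
R = ρL/A = (2.08×10^-7)(4.958)/(4.8305e-06) = 0.213 Ω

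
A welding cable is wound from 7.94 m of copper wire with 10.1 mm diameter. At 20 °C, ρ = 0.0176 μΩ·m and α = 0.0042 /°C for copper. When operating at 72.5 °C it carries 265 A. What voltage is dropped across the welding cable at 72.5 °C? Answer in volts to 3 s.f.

0.564 V

ρ = 0.0176 μΩ·m = 1.76×10^-8 Ω·m
A = π(d/2)² = π(5.0500e-03 m)² = 8.012e-05 m²
R₍20₎ = ρL/A = (1.76×10^-8)(7.94)/(8.012e-05) = 0.001744 Ω
R₍72.5₎ = R₍20₎(1 + αΔT) = 0.001744 × (1 + 0.0042×52.5) = 0.002129 Ω
V = IR = 265 × 0.002129 = 0.564 V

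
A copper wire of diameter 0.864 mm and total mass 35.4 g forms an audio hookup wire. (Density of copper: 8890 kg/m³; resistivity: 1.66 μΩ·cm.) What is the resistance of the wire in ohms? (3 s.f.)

0.192 Ω

ρ = 1.66 μΩ·cm = 1.66×10^-8 Ω·m
A = π(d/2)² = π(4.3200e-04 m)² = 5.8630e-07 m²
L = m/(density·A) = 0.0354/(8890×5.8630e-07) = 6.792 m
R = ρL/A = (1.66×10^-8)(6.792)/(5.8630e-07) = 0.192 Ω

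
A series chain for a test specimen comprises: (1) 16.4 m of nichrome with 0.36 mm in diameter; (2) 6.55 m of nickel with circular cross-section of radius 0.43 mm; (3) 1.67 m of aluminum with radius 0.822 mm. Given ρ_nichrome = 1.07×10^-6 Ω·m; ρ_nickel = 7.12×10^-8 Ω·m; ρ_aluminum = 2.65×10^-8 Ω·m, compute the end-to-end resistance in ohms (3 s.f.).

173 Ω

Seg 1: A = π(d/2)² = π(1.8000e-04 m)² = 1.018e-07 m²
R_1 = (1.07×10^-6)(16.4)/(1.018e-07) = 172.4 Ω
Seg 2: A = πr² = π(4.3000e-04 m)² = 5.809e-07 m²
R_2 = (7.12×10^-8)(6.55)/(5.809e-07) = 0.8029 Ω
Seg 3: A = πr² = π(8.2200e-04 m)² = 2.123e-06 m²
R_3 = (2.65×10^-8)(1.67)/(2.123e-06) = 0.02085 Ω
R_total = R_1 + R_2 + R_3 = 173 Ω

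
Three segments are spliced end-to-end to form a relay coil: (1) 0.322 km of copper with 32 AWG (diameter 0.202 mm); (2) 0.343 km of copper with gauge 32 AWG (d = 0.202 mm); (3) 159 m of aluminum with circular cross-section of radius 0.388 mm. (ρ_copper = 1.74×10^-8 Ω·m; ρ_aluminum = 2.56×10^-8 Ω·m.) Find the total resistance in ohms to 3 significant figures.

370 Ω

Seg 1: A = π(0.202/2 mm)² = π(1.0100e-04 m)² = 3.205e-08 m²
R_1 = (1.74×10^-8)(322)/(3.205e-08) = 174.8 Ω
Seg 2: A = π(0.202/2 mm)² = π(1.0100e-04 m)² = 3.205e-08 m²
R_2 = (1.74×10^-8)(343)/(3.205e-08) = 186.2 Ω
Seg 3: A = πr² = π(3.8800e-04 m)² = 4.729e-07 m²
R_3 = (2.56×10^-8)(159)/(4.729e-07) = 8.606 Ω
R_total = R_1 + R_2 + R_3 = 370 Ω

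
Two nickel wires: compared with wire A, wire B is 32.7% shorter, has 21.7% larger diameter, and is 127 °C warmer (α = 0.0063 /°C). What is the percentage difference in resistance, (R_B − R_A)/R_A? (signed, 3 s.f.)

-18.2%

R ∝ ρL/d² with ρ ∝ (1+αΔT), so R_B/R_A = (1 − 32.7/100) × (1 + 21.7/100)⁻² × (1 + 0.0063×127)
= 0.673 × 0.6752 × 1.8 = 0.818
(R_B − R_A)/R_A = 0.818 − 1 = -18.2%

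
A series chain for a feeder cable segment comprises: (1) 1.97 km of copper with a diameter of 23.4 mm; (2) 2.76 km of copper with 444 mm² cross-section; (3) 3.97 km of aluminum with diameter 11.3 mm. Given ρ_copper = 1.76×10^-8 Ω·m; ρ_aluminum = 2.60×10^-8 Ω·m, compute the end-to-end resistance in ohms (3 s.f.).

Seg 1: A = π(d/2)² = π(1.1700e-02 m)² = 4.301e-04 m²
R_1 = (1.76×10^-8)(1970)/(4.301e-04) = 0.08062 Ω
Seg 2: A = 444 mm² = 4.440e-04 m²
R_2 = (1.76×10^-8)(2760)/(4.440e-04) = 0.1094 Ω
Seg 3: A = π(d/2)² = π(5.6500e-03 m)² = 1.003e-04 m²
R_3 = (2.60×10^-8)(3970)/(1.003e-04) = 1.029 Ω
R_total = R_1 + R_2 + R_3 = 1.22 Ω

1.22 Ω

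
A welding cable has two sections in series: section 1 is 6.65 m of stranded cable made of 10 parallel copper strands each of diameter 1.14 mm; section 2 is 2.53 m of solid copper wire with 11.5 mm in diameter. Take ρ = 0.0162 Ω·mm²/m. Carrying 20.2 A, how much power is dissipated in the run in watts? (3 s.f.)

ρ = 0.0162 Ω·mm²/m = 1.62×10^-8 Ω·m
Section 1: A_strand = π(5.7000e-04)² = 1.021e-06 m²; R₁ = ρL/(N·A_s) = (1.62×10^-8)(6.65)/(10×1.021e-06) = 0.01055 Ω
Section 2: A = π(d/2)² = π(5.7500e-03 m)² = 1.039e-04 m²
R₂ = (1.62×10^-8)(2.53)/(1.039e-04) = 3.946×10^-4 Ω
R = R₁ + R₂ = 0.01095 Ω
P = I²R = (20.2)² × 0.01095 = 4.47 W

4.47 W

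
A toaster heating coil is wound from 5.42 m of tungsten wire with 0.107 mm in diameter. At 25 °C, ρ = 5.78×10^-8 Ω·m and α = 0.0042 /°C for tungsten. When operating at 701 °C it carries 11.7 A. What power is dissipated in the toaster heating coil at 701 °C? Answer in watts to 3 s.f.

A = π(d/2)² = π(5.3500e-05 m)² = 8.992e-09 m²
R₍25₎ = ρL/A = (5.78×10^-8)(5.42)/(8.992e-09) = 34.84 Ω
R₍701₎ = R₍25₎(1 + αΔT) = 34.84 × (1 + 0.0042×676) = 133.8 Ω
P = I²R = (11.7)² × 133.8 = 18300 W

18300 W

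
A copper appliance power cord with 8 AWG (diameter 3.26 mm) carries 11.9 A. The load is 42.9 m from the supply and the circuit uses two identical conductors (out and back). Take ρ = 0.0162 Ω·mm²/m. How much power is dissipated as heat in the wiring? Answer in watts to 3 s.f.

23.6 W

ρ = 0.0162 Ω·mm²/m = 1.62×10^-8 Ω·m
A = π(3.26/2 mm)² = π(1.6300e-03 m)² = 8.347e-06 m²
Total conductor length (both ways) L = 2 × 42.9 = 85.8 m
R = ρL/A = (1.62×10^-8)(85.8)/(8.347e-06) = 0.1665 Ω
P = I²R = (11.9)² × 0.1665 = 23.6 W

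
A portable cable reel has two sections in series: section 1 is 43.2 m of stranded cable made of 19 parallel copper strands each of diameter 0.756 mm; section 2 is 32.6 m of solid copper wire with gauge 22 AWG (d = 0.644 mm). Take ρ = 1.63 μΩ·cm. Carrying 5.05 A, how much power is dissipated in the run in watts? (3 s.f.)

ρ = 1.63 μΩ·cm = 1.63×10^-8 Ω·m
Section 1: A_strand = π(3.7800e-04)² = 4.489e-07 m²; R₁ = ρL/(N·A_s) = (1.63×10^-8)(43.2)/(19×4.489e-07) = 0.08256 Ω
Section 2: A = π(0.644/2 mm)² = π(3.2200e-04 m)² = 3.257e-07 m²
R₂ = (1.63×10^-8)(32.6)/(3.257e-07) = 1.631 Ω
R = R₁ + R₂ = 1.714 Ω
P = I²R = (5.05)² × 1.714 = 43.7 W

43.7 W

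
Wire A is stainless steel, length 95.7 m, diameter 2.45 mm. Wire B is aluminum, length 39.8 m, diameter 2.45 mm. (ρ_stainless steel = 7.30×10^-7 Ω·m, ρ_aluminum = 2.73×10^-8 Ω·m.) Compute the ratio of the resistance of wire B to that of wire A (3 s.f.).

0.0156

R ∝ ρL/d², so R_B/R_A = (ρ_B/ρ_A) × (L_B/L_A)
= (2.73×10^-8/7.30×10^-7) × (39.8/95.7) = 0.0156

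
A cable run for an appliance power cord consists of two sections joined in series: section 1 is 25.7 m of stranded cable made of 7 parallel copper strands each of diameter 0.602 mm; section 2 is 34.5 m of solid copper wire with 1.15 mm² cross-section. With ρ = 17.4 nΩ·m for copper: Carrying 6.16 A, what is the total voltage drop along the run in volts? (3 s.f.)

4.60 V

ρ = 17.4 nΩ·m = 1.74×10^-8 Ω·m
Section 1: A_strand = π(3.0100e-04)² = 2.846e-07 m²; R₁ = ρL/(N·A_s) = (1.74×10^-8)(25.7)/(7×2.846e-07) = 0.2244 Ω
Section 2: A = 1.15 mm² = 1.150e-06 m²
R₂ = (1.74×10^-8)(34.5)/(1.150e-06) = 0.522 Ω
R = R₁ + R₂ = 0.7464 Ω
V = IR = 6.16 × 0.7464 = 4.60 V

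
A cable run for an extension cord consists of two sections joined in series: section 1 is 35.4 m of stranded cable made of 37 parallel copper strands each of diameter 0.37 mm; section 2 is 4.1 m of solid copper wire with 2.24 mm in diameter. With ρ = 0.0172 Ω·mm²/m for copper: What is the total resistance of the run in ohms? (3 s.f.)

ρ = 0.0172 Ω·mm²/m = 1.72×10^-8 Ω·m
Section 1: A_strand = π(1.8500e-04)² = 1.075e-07 m²; R₁ = ρL/(N·A_s) = (1.72×10^-8)(35.4)/(37×1.075e-07) = 0.1531 Ω
Section 2: A = π(d/2)² = π(1.1200e-03 m)² = 3.941e-06 m²
R₂ = (1.72×10^-8)(4.1)/(3.941e-06) = 0.01789 Ω
R = R₁ + R₂ = 0.171 Ω

0.171 Ω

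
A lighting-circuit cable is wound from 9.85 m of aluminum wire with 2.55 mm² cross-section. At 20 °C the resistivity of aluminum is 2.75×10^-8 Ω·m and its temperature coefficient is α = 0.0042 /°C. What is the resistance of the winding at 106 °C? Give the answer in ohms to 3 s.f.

0.145 Ω

A = 2.55 mm² = 2.550e-06 m²
R₍20°C₎ = ρL/A = (2.75×10^-8)(9.85)/(2.550e-06) = 0.1062 Ω
R = R₀(1 + αΔT) = 0.1062(1 + 0.0042×86) = 0.145 Ω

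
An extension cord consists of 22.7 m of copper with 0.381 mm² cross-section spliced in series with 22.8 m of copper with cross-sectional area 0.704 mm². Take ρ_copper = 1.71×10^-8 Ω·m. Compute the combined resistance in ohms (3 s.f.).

1.57 Ω

Segment 1: A = 0.381 mm² = 3.810e-07 m²
R₁ = ρL/A = (1.71×10^-8)(22.7)/(3.810e-07) = 1.019 Ω
Segment 2: A = 0.704 mm² = 7.040e-07 m²
R₂ = (1.71×10^-8)(22.8)/(7.040e-07) = 0.5538 Ω
R = R₁ + R₂ = 1.57 Ω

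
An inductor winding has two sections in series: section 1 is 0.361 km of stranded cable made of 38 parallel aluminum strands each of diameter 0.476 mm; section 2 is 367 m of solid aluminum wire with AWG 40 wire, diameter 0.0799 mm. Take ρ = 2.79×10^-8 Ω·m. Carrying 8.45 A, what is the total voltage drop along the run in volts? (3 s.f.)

17300 V

Section 1: A_strand = π(2.3800e-04)² = 1.780e-07 m²; R₁ = ρL/(N·A_s) = (2.79×10^-8)(361)/(38×1.780e-07) = 1.489 Ω
Section 2: A = π(0.0799/2 mm)² = π(3.9950e-05 m)² = 5.014e-09 m²
R₂ = (2.79×10^-8)(367)/(5.014e-09) = 2042 Ω
R = R₁ + R₂ = 2044 Ω
V = IR = 8.45 × 2044 = 17300 V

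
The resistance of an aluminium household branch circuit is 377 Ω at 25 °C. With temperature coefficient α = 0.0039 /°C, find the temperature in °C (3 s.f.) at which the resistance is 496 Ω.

106 °C

R = R₀(1 + α(T − T₀)) ⇒ T = T₀ + (R/R₀ − 1)/α
T = 25 + (496/377 − 1)/0.0039 = 25 + (0.3156)/0.0039 = 106 °C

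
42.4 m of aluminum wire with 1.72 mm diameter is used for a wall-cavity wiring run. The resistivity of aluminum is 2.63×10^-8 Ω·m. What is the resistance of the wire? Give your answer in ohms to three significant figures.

A = π(d/2)² = π(8.6000e-04 m)² = 2.324e-06 m²
R = ρL/A = (2.63×10^-8)(42.4 m)/(2.324e-06 m²) = 0.480 Ω

0.480 Ω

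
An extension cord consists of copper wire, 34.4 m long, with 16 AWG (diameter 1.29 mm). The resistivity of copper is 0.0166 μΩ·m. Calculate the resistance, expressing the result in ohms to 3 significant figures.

0.437 Ω

ρ = 0.0166 μΩ·m = 1.66×10^-8 Ω·m
A = π(1.29/2 mm)² = π(6.4500e-04 m)² = 1.307e-06 m²
R = ρL/A = (1.66×10^-8)(34.4 m)/(1.307e-06 m²) = 0.437 Ω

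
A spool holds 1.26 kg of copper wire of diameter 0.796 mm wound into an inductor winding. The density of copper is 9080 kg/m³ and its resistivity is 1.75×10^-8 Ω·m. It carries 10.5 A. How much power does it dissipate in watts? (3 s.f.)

A = π(d/2)² = π(3.9800e-04 m)² = 4.9764e-07 m²
L = m/(density·A) = 1.26/(9080×4.9764e-07) = 278.8 m
R = ρL/A = (1.75×10^-8)(278.8)/(4.9764e-07) = 9.806 Ω
P = I²R = (10.5)² × 9.806 = 1080 W

1080 W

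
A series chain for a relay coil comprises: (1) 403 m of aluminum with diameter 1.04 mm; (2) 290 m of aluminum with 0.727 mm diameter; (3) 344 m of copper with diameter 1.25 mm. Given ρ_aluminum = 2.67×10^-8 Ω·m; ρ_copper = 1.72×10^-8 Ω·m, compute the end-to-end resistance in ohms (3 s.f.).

Seg 1: A = π(d/2)² = π(5.2000e-04 m)² = 8.495e-07 m²
R_1 = (2.67×10^-8)(403)/(8.495e-07) = 12.67 Ω
Seg 2: A = π(d/2)² = π(3.6350e-04 m)² = 4.151e-07 m²
R_2 = (2.67×10^-8)(290)/(4.151e-07) = 18.65 Ω
Seg 3: A = π(d/2)² = π(6.2500e-04 m)² = 1.227e-06 m²
R_3 = (1.72×10^-8)(344)/(1.227e-06) = 4.821 Ω
R_total = R_1 + R_2 + R_3 = 36.1 Ω

36.1 Ω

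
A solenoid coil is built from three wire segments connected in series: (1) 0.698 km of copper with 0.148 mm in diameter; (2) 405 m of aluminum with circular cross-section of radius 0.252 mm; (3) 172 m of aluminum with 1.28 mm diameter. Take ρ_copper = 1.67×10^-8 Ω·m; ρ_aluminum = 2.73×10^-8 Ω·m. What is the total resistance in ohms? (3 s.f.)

Seg 1: A = π(d/2)² = π(7.4000e-05 m)² = 1.720e-08 m²
R_1 = (1.67×10^-8)(698)/(1.720e-08) = 677.6 Ω
Seg 2: A = πr² = π(2.5200e-04 m)² = 1.995e-07 m²
R_2 = (2.73×10^-8)(405)/(1.995e-07) = 55.42 Ω
Seg 3: A = π(d/2)² = π(6.4000e-04 m)² = 1.287e-06 m²
R_3 = (2.73×10^-8)(172)/(1.287e-06) = 3.649 Ω
R_total = R_1 + R_2 + R_3 = 737 Ω

737 Ω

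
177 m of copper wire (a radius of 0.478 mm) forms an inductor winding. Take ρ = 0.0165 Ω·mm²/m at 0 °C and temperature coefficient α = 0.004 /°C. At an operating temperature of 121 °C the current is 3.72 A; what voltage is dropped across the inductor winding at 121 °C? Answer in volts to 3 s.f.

ρ = 0.0165 Ω·mm²/m = 1.65×10^-8 Ω·m
A = πr² = π(4.7800e-04 m)² = 7.178e-07 m²
R₍0₎ = ρL/A = (1.65×10^-8)(177)/(7.178e-07) = 4.069 Ω
R₍121₎ = R₍0₎(1 + αΔT) = 4.069 × (1 + 0.004×121) = 6.038 Ω
V = IR = 3.72 × 6.038 = 22.5 V

22.5 V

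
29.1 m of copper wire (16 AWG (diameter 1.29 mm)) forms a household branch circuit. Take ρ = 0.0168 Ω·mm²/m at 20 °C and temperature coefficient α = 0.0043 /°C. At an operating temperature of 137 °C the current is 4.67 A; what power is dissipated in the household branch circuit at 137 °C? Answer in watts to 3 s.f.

12.3 W

ρ = 0.0168 Ω·mm²/m = 1.68×10^-8 Ω·m
A = π(1.29/2 mm)² = π(6.4500e-04 m)² = 1.307e-06 m²
R₍20₎ = ρL/A = (1.68×10^-8)(29.1)/(1.307e-06) = 0.3741 Ω
R₍137₎ = R₍20₎(1 + αΔT) = 0.3741 × (1 + 0.0043×117) = 0.5622 Ω
P = I²R = (4.67)² × 0.5622 = 12.3 W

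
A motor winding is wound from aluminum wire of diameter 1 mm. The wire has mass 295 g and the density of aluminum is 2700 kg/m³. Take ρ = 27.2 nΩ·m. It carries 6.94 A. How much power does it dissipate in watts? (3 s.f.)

232 W

ρ = 27.2 nΩ·m = 2.72×10^-8 Ω·m
A = π(d/2)² = π(5.0000e-04 m)² = 7.8540e-07 m²
L = m/(density·A) = 0.295/(2700×7.8540e-07) = 139.1 m
R = ρL/A = (2.72×10^-8)(139.1)/(7.8540e-07) = 4.818 Ω
P = I²R = (6.94)² × 4.818 = 232 W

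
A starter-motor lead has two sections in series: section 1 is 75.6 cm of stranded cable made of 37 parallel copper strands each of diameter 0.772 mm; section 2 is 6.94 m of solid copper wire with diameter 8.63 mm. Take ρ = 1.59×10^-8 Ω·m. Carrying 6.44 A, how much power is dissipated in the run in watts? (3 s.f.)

0.107 W

Section 1: A_strand = π(3.8600e-04)² = 4.681e-07 m²; R₁ = ρL/(N·A_s) = (1.59×10^-8)(0.756)/(37×4.681e-07) = 6.941×10^-4 Ω
Section 2: A = π(d/2)² = π(4.3150e-03 m)² = 5.849e-05 m²
R₂ = (1.59×10^-8)(6.94)/(5.849e-05) = 0.001886 Ω
R = R₁ + R₂ = 0.002581 Ω
P = I²R = (6.44)² × 0.002581 = 0.107 W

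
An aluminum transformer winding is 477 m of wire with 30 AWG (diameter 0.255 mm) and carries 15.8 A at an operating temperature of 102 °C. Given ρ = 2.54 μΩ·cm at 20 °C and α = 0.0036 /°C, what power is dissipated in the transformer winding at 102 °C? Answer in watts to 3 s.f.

76700 W

ρ = 2.54 μΩ·cm = 2.54×10^-8 Ω·m
A = π(0.255/2 mm)² = π(1.2750e-04 m)² = 5.107e-08 m²
R₍20₎ = ρL/A = (2.54×10^-8)(477)/(5.107e-08) = 237.2 Ω
R₍102₎ = R₍20₎(1 + αΔT) = 237.2 × (1 + 0.0036×82) = 307.3 Ω
P = I²R = (15.8)² × 307.3 = 76700 W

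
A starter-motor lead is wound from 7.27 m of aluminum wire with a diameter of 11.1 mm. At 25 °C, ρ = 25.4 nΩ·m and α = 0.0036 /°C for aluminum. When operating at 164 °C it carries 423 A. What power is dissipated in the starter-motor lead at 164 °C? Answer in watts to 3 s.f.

ρ = 25.4 nΩ·m = 2.54×10^-8 Ω·m
A = π(d/2)² = π(5.5500e-03 m)² = 9.677e-05 m²
R₍25₎ = ρL/A = (2.54×10^-8)(7.27)/(9.677e-05) = 0.001908 Ω
R₍164₎ = R₍25₎(1 + αΔT) = 0.001908 × (1 + 0.0036×139) = 0.002863 Ω
P = I²R = (423)² × 0.002863 = 512 W

512 W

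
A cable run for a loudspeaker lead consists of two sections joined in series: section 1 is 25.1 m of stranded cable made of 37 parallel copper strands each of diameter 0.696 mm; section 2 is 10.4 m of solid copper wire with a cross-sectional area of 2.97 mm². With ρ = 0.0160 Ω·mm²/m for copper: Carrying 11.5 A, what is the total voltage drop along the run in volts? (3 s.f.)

ρ = 0.0160 Ω·mm²/m = 1.60×10^-8 Ω·m
Section 1: A_strand = π(3.4800e-04)² = 3.805e-07 m²; R₁ = ρL/(N·A_s) = (1.60×10^-8)(25.1)/(37×3.805e-07) = 0.02853 Ω
Section 2: A = 2.97 mm² = 2.970e-06 m²
R₂ = (1.60×10^-8)(10.4)/(2.970e-06) = 0.05603 Ω
R = R₁ + R₂ = 0.08456 Ω
V = IR = 11.5 × 0.08456 = 0.972 V

0.972 V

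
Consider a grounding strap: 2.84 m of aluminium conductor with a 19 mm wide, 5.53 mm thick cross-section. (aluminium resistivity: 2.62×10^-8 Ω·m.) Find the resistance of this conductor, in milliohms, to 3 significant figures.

A = 19 × 5.53 mm² = 105 mm² = 1.051e-04 m²
R = ρL/A = (2.62×10^-8)(2.84 m)/(1.051e-04 m²) = 0.708 mΩ

0.708 mΩ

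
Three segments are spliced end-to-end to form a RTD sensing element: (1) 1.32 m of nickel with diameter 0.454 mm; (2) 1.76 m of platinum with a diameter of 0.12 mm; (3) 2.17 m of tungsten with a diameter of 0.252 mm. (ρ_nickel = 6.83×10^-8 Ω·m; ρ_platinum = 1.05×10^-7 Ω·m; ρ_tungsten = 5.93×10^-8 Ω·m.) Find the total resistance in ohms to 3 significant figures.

19.5 Ω

Seg 1: A = π(d/2)² = π(2.2700e-04 m)² = 1.619e-07 m²
R_1 = (6.83×10^-8)(1.32)/(1.619e-07) = 0.5569 Ω
Seg 2: A = π(d/2)² = π(6.0000e-05 m)² = 1.131e-08 m²
R_2 = (1.05×10^-7)(1.76)/(1.131e-08) = 16.34 Ω
Seg 3: A = π(d/2)² = π(1.2600e-04 m)² = 4.988e-08 m²
R_3 = (5.93×10^-8)(2.17)/(4.988e-08) = 2.58 Ω
R_total = R_1 + R_2 + R_3 = 19.5 Ω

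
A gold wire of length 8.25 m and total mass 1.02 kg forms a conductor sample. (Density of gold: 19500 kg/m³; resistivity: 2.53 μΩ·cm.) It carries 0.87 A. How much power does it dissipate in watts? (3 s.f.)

ρ = 2.53 μΩ·cm = 2.53×10^-8 Ω·m
A = m/(density·L) = 1.02/(19500×8.25) = 6.3403e-06 m²
R = ρL/A = (2.53×10^-8)(8.25)/(6.3403e-06) = 0.03292 Ω
P = I²R = (0.87)² × 0.03292 = 0.0249 W

0.0249 W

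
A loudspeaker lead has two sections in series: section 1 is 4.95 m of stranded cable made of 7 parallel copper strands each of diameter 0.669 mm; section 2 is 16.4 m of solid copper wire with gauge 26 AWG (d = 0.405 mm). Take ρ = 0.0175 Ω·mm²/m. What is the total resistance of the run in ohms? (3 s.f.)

2.26 Ω

ρ = 0.0175 Ω·mm²/m = 1.75×10^-8 Ω·m
Section 1: A_strand = π(3.3450e-04)² = 3.515e-07 m²; R₁ = ρL/(N·A_s) = (1.75×10^-8)(4.95)/(7×3.515e-07) = 0.0352 Ω
Section 2: A = π(0.405/2 mm)² = π(2.0250e-04 m)² = 1.288e-07 m²
R₂ = (1.75×10^-8)(16.4)/(1.288e-07) = 2.228 Ω
R = R₁ + R₂ = 2.26 Ω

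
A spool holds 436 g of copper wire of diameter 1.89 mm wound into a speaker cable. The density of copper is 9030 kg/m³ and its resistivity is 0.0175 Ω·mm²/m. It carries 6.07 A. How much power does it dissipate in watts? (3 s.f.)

ρ = 0.0175 Ω·mm²/m = 1.75×10^-8 Ω·m
A = π(d/2)² = π(9.4500e-04 m)² = 2.8055e-06 m²
L = m/(density·A) = 0.436/(9030×2.8055e-06) = 17.21 m
R = ρL/A = (1.75×10^-8)(17.21)/(2.8055e-06) = 0.1074 Ω
P = I²R = (6.07)² × 0.1074 = 3.96 W

3.96 W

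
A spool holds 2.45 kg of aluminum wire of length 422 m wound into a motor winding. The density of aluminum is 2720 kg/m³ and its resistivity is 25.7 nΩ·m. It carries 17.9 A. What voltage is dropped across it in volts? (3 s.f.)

ρ = 25.7 nΩ·m = 2.57×10^-8 Ω·m
A = m/(density·L) = 2.45/(2720×422) = 2.1344e-06 m²
R = ρL/A = (2.57×10^-8)(422)/(2.1344e-06) = 5.081 Ω
V = IR = 17.9 × 5.081 = 91.0 V

91.0 V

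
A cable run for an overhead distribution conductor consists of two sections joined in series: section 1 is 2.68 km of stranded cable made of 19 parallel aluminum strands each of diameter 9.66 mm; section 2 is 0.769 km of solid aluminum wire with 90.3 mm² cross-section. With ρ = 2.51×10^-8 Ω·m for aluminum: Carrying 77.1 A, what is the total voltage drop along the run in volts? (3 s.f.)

Section 1: A_strand = π(4.8300e-03)² = 7.329e-05 m²; R₁ = ρL/(N·A_s) = (2.51×10^-8)(2680)/(19×7.329e-05) = 0.04831 Ω
Section 2: A = 90.3 mm² = 9.030e-05 m²
R₂ = (2.51×10^-8)(769)/(9.030e-05) = 0.2138 Ω
R = R₁ + R₂ = 0.2621 Ω
V = IR = 77.1 × 0.2621 = 20.2 V

20.2 V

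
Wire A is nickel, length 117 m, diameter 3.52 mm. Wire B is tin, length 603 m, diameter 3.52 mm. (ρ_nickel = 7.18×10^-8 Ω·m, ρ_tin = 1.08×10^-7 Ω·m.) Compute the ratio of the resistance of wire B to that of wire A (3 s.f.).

7.75

R ∝ ρL/d², so R_B/R_A = (ρ_B/ρ_A) × (L_B/L_A)
= (1.08×10^-7/7.18×10^-8) × (603/117) = 7.75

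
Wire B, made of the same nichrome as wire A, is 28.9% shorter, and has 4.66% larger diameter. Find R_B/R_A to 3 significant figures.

R ∝ L/d², so R_B/R_A = (1 − 28.9/100) × (1 + 4.66/100)⁻²
= 0.711 × 0.9129 = 0.649

0.649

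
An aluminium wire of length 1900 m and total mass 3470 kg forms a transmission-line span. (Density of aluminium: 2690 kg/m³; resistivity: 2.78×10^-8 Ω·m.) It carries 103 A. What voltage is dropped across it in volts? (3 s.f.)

8.01 V

A = m/(density·L) = 3470/(2690×1900) = 6.7893e-04 m²
R = ρL/A = (2.78×10^-8)(1900)/(6.7893e-04) = 0.0778 Ω
V = IR = 103 × 0.0778 = 8.01 V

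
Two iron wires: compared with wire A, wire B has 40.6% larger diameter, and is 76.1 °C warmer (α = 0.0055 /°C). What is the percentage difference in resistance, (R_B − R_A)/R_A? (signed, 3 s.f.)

R ∝ ρL/d² with ρ ∝ (1+αΔT), so R_B/R_A = (1 + 40.6/100)⁻² × (1 + 0.0055×76.1)
= 0.5059 × 1.419 = 0.7176
(R_B − R_A)/R_A = 0.7176 − 1 = -28.2%

-28.2%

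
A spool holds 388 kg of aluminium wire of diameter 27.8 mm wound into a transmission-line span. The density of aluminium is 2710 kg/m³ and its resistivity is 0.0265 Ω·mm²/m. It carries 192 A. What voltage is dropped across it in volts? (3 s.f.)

ρ = 0.0265 Ω·mm²/m = 2.65×10^-8 Ω·m
A = π(d/2)² = π(1.3900e-02 m)² = 6.0699e-04 m²
L = m/(density·A) = 388/(2710×6.0699e-04) = 235.9 m
R = ρL/A = (2.65×10^-8)(235.9)/(6.0699e-04) = 0.0103 Ω
V = IR = 192 × 0.0103 = 1.98 V

1.98 V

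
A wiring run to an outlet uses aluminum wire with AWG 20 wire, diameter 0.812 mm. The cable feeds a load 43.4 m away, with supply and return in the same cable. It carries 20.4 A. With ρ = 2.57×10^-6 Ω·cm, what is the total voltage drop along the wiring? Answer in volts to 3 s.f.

87.9 V

ρ = 2.57×10^-6 Ω·cm = 2.57×10^-8 Ω·m
A = π(0.812/2 mm)² = π(4.0600e-04 m)² = 5.178e-07 m²
Total conductor length (both ways) L = 2 × 43.4 = 86.8 m
R = ρL/A = (2.57×10^-8)(86.8)/(5.178e-07) = 4.308 Ω
V = IR = 20.4 × 4.308 = 87.9 V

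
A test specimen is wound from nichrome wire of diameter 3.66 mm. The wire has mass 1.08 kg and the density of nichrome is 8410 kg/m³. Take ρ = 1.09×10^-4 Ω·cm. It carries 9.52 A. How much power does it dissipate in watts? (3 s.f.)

115 W

ρ = 1.09×10^-4 Ω·cm = 1.09×10^-6 Ω·m
A = π(d/2)² = π(1.8300e-03 m)² = 1.0521e-05 m²
L = m/(density·A) = 1.08/(8410×1.0521e-05) = 12.21 m
R = ρL/A = (1.09×10^-6)(12.21)/(1.0521e-05) = 1.265 Ω
P = I²R = (9.52)² × 1.265 = 115 W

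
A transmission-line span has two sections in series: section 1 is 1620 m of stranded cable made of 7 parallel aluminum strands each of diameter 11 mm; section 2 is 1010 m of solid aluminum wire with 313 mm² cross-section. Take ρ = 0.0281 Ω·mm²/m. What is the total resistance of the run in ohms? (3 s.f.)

0.159 Ω

ρ = 0.0281 Ω·mm²/m = 2.81×10^-8 Ω·m
Section 1: A_strand = π(5.5000e-03)² = 9.503e-05 m²; R₁ = ρL/(N·A_s) = (2.81×10^-8)(1620)/(7×9.503e-05) = 0.06843 Ω
Section 2: A = 313 mm² = 3.130e-04 m²
R₂ = (2.81×10^-8)(1010)/(3.130e-04) = 0.09067 Ω
R = R₁ + R₂ = 0.159 Ω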